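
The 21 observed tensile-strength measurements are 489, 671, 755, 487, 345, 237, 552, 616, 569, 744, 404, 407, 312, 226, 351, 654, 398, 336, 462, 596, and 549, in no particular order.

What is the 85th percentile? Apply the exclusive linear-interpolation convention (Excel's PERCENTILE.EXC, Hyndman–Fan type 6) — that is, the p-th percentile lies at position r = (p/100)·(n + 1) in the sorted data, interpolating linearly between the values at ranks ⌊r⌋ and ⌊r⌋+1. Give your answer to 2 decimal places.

Sorted: 226, 237, 312, 336, 345, 351, 398, 404, 407, 462, 487, 489, 549, 552, 569, 596, 616, 654, 671, 744, 755.
n = 21.
r = (85/100)·(21 + 1) = 18.7.
Rank 18 is 654 and rank 19 is 671.
Interpolate: 654 + 0.7·(671 − 654) = 654 + 0.7·17 = 665.9.

665.90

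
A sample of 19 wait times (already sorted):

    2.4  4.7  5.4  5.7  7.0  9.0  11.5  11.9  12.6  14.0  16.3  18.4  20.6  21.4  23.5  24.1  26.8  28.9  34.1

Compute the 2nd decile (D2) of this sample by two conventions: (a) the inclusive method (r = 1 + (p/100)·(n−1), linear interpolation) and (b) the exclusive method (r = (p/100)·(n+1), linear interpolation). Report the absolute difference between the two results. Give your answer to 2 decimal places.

0.78

n = 19.
(a) r = 4.6; between ranks 4 (5.7) and 5 (7.0): 6.48.
(b) r = 4 → value at rank 4 = 5.7.
|6.48 − 5.7| = 0.78.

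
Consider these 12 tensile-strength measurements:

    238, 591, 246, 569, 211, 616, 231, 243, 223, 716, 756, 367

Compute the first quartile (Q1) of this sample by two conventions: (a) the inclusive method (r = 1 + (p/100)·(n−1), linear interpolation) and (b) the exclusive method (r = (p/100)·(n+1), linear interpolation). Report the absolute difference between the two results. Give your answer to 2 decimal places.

3.50

Sorted: 211, 223, 231, 238, 243, 246, 367, 569, 591, 616, 716, 756.
n = 12.
(a) r = 3.75; between ranks 3 (231) and 4 (238): 236.25.
(b) r = 3.25; between ranks 3 (231) and 4 (238): 232.75.
|236.25 − 232.75| = 3.5.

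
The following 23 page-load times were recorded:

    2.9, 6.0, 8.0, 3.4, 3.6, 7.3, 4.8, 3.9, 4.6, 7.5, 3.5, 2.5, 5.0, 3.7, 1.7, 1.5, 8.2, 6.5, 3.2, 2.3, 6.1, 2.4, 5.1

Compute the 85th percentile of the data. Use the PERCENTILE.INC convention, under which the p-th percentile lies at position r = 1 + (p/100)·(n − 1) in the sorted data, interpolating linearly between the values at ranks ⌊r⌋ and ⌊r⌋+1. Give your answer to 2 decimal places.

7.06

Sorted: 1.5, 1.7, 2.3, 2.4, 2.5, 2.9, 3.2, 3.4, 3.5, 3.6, 3.7, 3.9, 4.6, 4.8, 5.0, 5.1, 6.0, 6.1, 6.5, 7.3, 7.5, 8.0, 8.2.
n = 23.
r = 1 + (85/100)·(23 − 1) = 1 + 18.7 = 19.7.
Rank 19 is 6.5 and rank 20 is 7.3.
Interpolate: 6.5 + 0.7·(7.3 − 6.5) = 6.5 + 0.7·0.8 = 7.06.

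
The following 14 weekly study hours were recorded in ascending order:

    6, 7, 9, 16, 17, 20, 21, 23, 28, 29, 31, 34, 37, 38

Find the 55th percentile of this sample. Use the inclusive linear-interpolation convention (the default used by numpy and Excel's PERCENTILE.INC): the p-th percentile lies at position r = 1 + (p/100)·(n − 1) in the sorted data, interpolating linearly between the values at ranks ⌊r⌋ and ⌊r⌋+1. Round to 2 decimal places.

n = 14.
r = 1 + (55/100)·(14 − 1) = 1 + 7.15 = 8.15.
Rank 8 is 23 and rank 9 is 28.
Interpolate: 23 + 0.15·(28 − 23) = 23 + 0.15·5 = 23.75.

23.75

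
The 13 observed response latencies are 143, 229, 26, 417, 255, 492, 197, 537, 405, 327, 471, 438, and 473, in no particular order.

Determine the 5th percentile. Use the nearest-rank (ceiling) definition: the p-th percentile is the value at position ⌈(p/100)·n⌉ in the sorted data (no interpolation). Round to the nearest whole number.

Sorted: 26, 143, 197, 229, 255, 327, 405, 417, 438, 471, 473, 492, 537.
n = 13.
Position = ⌈5/100 · 13⌉ = ⌈0.65⌉ = 1.
The value at rank 1 is 26.

26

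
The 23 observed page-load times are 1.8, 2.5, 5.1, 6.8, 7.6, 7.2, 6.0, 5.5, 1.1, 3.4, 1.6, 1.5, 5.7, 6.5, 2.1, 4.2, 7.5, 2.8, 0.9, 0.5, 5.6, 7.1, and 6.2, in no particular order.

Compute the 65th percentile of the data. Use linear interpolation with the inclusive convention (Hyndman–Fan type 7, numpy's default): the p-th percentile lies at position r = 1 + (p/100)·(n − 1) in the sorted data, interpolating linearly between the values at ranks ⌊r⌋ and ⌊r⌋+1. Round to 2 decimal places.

Sorted: 0.5, 0.9, 1.1, 1.5, 1.6, 1.8, 2.1, 2.5, 2.8, 3.4, 4.2, 5.1, 5.5, 5.6, 5.7, 6.0, 6.2, 6.5, 6.8, 7.1, 7.2, 7.5, 7.6.
n = 23.
r = 1 + (65/100)·(23 − 1) = 1 + 14.3 = 15.3.
Rank 15 is 5.7 and rank 16 is 6.0.
Interpolate: 5.7 + 0.3·(6.0 − 5.7) = 5.7 + 0.3·0.3 = 5.79.

5.79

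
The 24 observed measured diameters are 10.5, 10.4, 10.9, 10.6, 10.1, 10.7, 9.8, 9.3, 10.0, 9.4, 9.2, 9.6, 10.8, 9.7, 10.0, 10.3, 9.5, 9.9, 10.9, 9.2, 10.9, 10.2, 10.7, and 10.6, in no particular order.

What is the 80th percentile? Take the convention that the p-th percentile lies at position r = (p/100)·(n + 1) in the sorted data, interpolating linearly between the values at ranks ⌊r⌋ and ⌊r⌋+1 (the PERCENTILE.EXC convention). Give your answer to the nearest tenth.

10.7

Sorted: 9.2, 9.2, 9.3, 9.4, 9.5, 9.6, 9.7, 9.8, 9.9, 10.0, 10.0, 10.1, 10.2, 10.3, 10.4, 10.5, 10.6, 10.6, 10.7, 10.7, 10.8, 10.9, 10.9, 10.9.
n = 24.
r = (80/100)·(24 + 1) = 20.
r is an integer, so P80 is the value at rank 20: 10.7.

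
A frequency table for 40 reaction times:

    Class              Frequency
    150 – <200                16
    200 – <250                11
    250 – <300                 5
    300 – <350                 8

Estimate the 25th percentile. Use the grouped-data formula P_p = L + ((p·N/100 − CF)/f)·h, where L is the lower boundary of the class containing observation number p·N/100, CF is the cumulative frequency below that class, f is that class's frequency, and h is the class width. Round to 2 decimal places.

181.25

N = 40; target position k = 25/100 · 40 = 10.
Cumulative frequencies: 16, 27, 32, 40.
Observation 10 falls in the class 150 – <200.
L = 150, CF = 0, f = 16, h = 50.
P25 = 150 + ((10 − 0)/16)·50 = 150 + 31.25 = 181.25.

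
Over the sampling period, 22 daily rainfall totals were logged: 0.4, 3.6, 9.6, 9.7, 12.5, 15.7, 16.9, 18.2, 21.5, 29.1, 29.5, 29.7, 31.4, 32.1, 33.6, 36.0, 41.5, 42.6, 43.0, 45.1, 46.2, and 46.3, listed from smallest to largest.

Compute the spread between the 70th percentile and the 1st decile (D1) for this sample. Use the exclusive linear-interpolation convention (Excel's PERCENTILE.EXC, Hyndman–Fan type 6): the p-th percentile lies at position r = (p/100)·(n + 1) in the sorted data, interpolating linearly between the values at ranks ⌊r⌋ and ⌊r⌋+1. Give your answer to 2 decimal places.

n = 22.
P10: r = 2.3; ranks 2–3 are 3.6, 9.6; interpolating gives 5.4.
P70: r = 16.1; ranks 16–17 are 36.0, 41.5; interpolating gives 36.55.
Difference: 36.55 − 5.4 = 31.15.

31.15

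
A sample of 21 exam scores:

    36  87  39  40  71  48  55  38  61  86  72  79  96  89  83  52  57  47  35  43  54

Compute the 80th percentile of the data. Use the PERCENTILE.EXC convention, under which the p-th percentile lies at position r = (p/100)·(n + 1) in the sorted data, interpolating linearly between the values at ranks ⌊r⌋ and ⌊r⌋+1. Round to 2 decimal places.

84.80

Sorted: 35, 36, 38, 39, 40, 43, 47, 48, 52, 54, 55, 57, 61, 71, 72, 79, 83, 86, 87, 89, 96.
n = 21.
r = (80/100)·(21 + 1) = 17.6.
Rank 17 is 83 and rank 18 is 86.
Interpolate: 83 + 0.6·(86 − 83) = 83 + 0.6·3 = 84.8.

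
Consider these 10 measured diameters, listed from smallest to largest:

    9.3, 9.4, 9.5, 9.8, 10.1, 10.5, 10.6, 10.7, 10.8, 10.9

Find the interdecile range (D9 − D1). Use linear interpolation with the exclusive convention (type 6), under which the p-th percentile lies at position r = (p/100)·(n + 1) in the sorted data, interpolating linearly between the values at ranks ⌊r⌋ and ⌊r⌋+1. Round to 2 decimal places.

1.58

n = 10.
P10: r = 1.1; ranks 1–2 are 9.3, 9.4; interpolating gives 9.31.
P90: r = 9.9; ranks 9–10 are 10.8, 10.9; interpolating gives 10.89.
Difference: 10.89 − 9.31 = 1.58.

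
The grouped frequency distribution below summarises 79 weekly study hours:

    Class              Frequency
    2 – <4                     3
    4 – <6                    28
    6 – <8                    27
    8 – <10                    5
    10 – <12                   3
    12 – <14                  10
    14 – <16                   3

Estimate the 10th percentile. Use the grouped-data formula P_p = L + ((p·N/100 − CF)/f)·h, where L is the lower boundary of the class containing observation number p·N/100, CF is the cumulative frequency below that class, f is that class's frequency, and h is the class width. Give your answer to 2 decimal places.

4.35

N = 79; target position k = 10/100 · 79 = 7.9.
Cumulative frequencies: 3, 31, 58, 63, 66, 76, 79.
Observation 7.9 falls in the class 4 – <6.
L = 4, CF = 3, f = 28, h = 2.
P10 = 4 + ((7.9 − 3)/28)·2 = 4 + 0.35 = 4.35.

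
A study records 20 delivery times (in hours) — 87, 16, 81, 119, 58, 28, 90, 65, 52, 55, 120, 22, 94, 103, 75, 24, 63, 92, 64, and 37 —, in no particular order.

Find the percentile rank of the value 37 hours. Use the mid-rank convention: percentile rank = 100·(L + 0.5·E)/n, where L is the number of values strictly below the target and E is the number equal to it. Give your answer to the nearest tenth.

22.5

Sorted: 16, 22, 24, 28, 37, 52, 55, 58, 63, 64, 65, 75, 81, 87, 90, 92, 94, 103, 119, 120.
Count below 37: L = 4; count equal: E = 1; n = 20.
Percentile rank = 100·(4 + 0.5·1)/20 = 100·4.5/20 = 22.5.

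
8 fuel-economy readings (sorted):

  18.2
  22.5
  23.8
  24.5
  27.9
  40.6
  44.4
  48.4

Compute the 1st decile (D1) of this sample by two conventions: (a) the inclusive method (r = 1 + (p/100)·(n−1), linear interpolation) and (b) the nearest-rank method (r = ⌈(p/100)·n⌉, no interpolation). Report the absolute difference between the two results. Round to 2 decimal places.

3.01

n = 8.
(a) r = 1.7; between ranks 1 (18.2) and 2 (22.5): 21.21.
(b) the nearest-rank method: rank 1 → 18.2.
|21.21 − 18.2| = 3.01.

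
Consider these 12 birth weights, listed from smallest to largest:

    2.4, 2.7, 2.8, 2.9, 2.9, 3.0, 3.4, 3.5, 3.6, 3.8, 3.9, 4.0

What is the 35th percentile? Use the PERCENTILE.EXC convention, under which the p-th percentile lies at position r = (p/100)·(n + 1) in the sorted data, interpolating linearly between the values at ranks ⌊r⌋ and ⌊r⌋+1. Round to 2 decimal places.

n = 12.
r = (35/100)·(12 + 1) = 4.55.
Rank 4 is 2.9 and rank 5 is 2.9.
Interpolate: 2.9 + 0.55·(2.9 − 2.9) = 2.9 + 0.55·0 = 2.9.

2.90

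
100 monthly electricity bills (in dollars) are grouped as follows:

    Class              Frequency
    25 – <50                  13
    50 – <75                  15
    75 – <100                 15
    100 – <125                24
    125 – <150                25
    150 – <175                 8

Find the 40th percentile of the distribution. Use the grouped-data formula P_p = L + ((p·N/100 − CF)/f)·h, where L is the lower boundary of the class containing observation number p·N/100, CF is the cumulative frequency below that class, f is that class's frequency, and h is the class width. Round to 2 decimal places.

95.00

N = 100; target position k = 40/100 · 100 = 40.
Cumulative frequencies: 13, 28, 43, 67, 92, 100.
Observation 40 falls in the class 75 – <100.
L = 75, CF = 28, f = 15, h = 25.
P40 = 75 + ((40 − 28)/15)·25 = 75 + 20 = 95.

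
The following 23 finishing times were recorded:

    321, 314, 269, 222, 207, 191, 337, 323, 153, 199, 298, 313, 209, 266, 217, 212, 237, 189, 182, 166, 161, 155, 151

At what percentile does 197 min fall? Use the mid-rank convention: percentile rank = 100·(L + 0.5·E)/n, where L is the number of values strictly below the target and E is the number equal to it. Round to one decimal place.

34.8

Sorted: 151, 153, 155, 161, 166, 182, 189, 191, 199, 207, 209, 212, 217, 222, 237, 266, 269, 298, 313, 314, 321, 323, 337.
Count below 197: L = 8; count equal: E = 0; n = 23.
Percentile rank = 100·(8 + 0.5·0)/23 = 100·8/23 = 34.78.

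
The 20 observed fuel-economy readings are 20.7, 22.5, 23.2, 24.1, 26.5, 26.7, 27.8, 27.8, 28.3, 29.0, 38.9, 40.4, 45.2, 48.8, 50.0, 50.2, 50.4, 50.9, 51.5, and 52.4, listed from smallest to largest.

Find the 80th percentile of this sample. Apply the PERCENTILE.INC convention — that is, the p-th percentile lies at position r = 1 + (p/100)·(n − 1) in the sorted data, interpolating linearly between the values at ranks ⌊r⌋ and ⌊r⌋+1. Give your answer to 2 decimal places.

n = 20.
r = 1 + (80/100)·(20 − 1) = 1 + 15.2 = 16.2.
Rank 16 is 50.2 and rank 17 is 50.4.
Interpolate: 50.2 + 0.2·(50.4 − 50.2) = 50.2 + 0.2·0.2 = 50.24.

50.24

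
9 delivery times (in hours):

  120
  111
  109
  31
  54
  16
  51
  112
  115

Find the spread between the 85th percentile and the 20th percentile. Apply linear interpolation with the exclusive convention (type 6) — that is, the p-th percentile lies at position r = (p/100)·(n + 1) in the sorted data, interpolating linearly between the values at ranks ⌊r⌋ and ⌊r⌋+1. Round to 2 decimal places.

86.50

Sorted: 16, 31, 51, 54, 109, 111, 112, 115, 120.
n = 9.
P20: r = 2 (integer) → 31.
P85: r = 8.5; ranks 8–9 are 115, 120; interpolating gives 117.5.
Difference: 117.5 − 31 = 86.5.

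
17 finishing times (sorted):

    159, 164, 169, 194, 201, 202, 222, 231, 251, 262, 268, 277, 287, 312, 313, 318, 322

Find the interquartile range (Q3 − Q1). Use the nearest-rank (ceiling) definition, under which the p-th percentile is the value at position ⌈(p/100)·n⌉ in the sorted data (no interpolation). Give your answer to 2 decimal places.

n = 17.
P25: rank ⌈25/100·17⌉ = 5 → 201.
P75: rank ⌈75/100·17⌉ = 13 → 287.
Difference: 287 − 201 = 86.

86.00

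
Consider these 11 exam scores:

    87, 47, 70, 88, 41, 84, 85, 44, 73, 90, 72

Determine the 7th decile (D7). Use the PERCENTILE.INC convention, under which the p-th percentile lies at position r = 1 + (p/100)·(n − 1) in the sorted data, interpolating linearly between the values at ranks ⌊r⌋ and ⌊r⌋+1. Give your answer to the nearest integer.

Sorted: 41, 44, 47, 70, 72, 73, 84, 85, 87, 88, 90.
n = 11.
r = 1 + (70/100)·(11 − 1) = 1 + 7 = 8.
r is an integer, so P70 is the value at rank 8: 85.

85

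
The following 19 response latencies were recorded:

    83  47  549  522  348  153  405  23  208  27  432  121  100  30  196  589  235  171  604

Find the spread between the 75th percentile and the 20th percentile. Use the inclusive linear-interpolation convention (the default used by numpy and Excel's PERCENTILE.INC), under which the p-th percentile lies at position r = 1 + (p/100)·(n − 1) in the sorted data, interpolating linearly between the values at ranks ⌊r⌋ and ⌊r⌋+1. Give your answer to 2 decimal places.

Sorted: 23, 27, 30, 47, 83, 100, 121, 153, 171, 196, 208, 235, 348, 405, 432, 522, 549, 589, 604.
n = 19.
P20: r = 4.6; ranks 4–5 are 47, 83; interpolating gives 68.6.
P75: r = 14.5; ranks 14–15 are 405, 432; interpolating gives 418.5.
Difference: 418.5 − 68.6 = 349.9.

349.90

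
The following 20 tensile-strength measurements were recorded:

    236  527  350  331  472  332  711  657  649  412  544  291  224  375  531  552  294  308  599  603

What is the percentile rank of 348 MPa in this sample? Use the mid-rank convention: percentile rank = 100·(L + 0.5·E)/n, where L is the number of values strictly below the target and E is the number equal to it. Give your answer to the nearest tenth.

35.0

Sorted: 224, 236, 291, 294, 308, 331, 332, 350, 375, 412, 472, 527, 531, 544, 552, 599, 603, 649, 657, 711.
Count below 348: L = 7; count equal: E = 0; n = 20.
Percentile rank = 100·(7 + 0.5·0)/20 = 100·7/20 = 35.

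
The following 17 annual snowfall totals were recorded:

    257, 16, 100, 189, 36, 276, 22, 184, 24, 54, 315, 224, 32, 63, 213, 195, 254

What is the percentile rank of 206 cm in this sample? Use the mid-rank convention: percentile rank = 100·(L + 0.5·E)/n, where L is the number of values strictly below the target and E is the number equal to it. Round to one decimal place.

Sorted: 16, 22, 24, 32, 36, 54, 63, 100, 184, 189, 195, 213, 224, 254, 257, 276, 315.
Count below 206: L = 11; count equal: E = 0; n = 17.
Percentile rank = 100·(11 + 0.5·0)/17 = 100·11/17 = 64.71.

64.7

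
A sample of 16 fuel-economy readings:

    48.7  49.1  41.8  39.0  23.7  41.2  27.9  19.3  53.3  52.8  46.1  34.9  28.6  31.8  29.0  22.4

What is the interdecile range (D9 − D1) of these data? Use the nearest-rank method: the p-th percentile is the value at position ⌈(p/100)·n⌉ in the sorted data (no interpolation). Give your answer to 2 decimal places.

30.40

Sorted: 19.3, 22.4, 23.7, 27.9, 28.6, 29.0, 31.8, 34.9, 39.0, 41.2, 41.8, 46.1, 48.7, 49.1, 52.8, 53.3.
n = 16.
P10: rank ⌈10/100·16⌉ = 2 → 22.4.
P90: rank ⌈90/100·16⌉ = 15 → 52.8.
Difference: 52.8 − 22.4 = 30.4.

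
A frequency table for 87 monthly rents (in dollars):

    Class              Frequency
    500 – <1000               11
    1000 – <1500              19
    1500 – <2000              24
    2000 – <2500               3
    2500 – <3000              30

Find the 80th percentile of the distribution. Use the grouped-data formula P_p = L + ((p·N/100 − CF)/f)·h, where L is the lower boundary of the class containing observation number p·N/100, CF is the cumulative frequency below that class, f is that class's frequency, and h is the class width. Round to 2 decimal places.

2710.00

N = 87; target position k = 80/100 · 87 = 69.6.
Cumulative frequencies: 11, 30, 54, 57, 87.
Observation 69.6 falls in the class 2500 – <3000.
L = 2500, CF = 57, f = 30, h = 500.
P80 = 2500 + ((69.6 − 57)/30)·500 = 2500 + 210 = 2710.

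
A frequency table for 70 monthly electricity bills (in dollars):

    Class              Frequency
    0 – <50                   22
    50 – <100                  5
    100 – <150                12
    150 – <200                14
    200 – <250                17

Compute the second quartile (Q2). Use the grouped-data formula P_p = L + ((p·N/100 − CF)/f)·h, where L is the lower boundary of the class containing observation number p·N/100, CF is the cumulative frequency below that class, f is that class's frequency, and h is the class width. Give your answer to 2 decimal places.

N = 70; target position k = 50/100 · 70 = 35.
Cumulative frequencies: 22, 27, 39, 53, 70.
Observation 35 falls in the class 100 – <150.
L = 100, CF = 27, f = 12, h = 50.
P50 = 100 + ((35 − 27)/12)·50 = 100 + 33.3333 = 133.333.

133.33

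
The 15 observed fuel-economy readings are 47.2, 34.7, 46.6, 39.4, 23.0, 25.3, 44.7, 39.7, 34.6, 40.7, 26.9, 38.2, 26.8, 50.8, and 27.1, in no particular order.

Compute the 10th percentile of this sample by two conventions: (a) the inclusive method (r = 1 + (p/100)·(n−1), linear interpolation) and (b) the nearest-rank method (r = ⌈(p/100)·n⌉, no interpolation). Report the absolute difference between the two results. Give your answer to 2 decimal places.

0.60

Sorted: 23.0, 25.3, 26.8, 26.9, 27.1, 34.6, 34.7, 38.2, 39.4, 39.7, 40.7, 44.7, 46.6, 47.2, 50.8.
n = 15.
(a) r = 2.4; between ranks 2 (25.3) and 3 (26.8): 25.9.
(b) the nearest-rank method: rank 2 → 25.3.
|25.9 − 25.3| = 0.6.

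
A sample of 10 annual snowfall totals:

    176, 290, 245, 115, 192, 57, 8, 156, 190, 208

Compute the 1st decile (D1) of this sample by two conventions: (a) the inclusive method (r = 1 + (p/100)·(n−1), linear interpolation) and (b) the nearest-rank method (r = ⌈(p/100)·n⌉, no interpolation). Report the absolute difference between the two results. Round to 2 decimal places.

44.10

Sorted: 8, 57, 115, 156, 176, 190, 192, 208, 245, 290.
n = 10.
(a) r = 1.9; between ranks 1 (8) and 2 (57): 52.1.
(b) the nearest-rank method: rank 1 → 8.
|52.1 − 8| = 44.1.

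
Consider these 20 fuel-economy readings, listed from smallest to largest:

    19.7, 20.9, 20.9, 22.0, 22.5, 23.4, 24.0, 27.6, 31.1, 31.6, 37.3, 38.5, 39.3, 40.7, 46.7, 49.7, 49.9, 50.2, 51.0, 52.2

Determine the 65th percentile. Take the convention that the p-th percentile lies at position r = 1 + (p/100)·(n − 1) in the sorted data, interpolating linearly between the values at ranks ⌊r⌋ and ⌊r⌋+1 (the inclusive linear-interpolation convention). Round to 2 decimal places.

n = 20.
r = 1 + (65/100)·(20 − 1) = 1 + 12.35 = 13.35.
Rank 13 is 39.3 and rank 14 is 40.7.
Interpolate: 39.3 + 0.35·(40.7 − 39.3) = 39.3 + 0.35·1.4 = 39.79.

39.79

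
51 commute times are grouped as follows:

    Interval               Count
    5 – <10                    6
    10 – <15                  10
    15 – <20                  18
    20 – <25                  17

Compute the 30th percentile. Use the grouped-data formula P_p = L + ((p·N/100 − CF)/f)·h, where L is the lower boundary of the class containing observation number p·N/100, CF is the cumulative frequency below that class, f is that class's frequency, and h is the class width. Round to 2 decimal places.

N = 51; target position k = 30/100 · 51 = 15.3.
Cumulative frequencies: 6, 16, 34, 51.
Observation 15.3 falls in the class 10 – <15.
L = 10, CF = 6, f = 10, h = 5.
P30 = 10 + ((15.3 − 6)/10)·5 = 10 + 4.65 = 14.65.

14.65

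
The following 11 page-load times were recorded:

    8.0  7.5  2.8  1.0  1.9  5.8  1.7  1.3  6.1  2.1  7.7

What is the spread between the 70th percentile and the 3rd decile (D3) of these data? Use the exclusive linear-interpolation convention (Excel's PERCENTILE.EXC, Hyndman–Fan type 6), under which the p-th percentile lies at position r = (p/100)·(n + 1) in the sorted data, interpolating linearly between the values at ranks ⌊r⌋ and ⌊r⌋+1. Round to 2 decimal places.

4.84

Sorted: 1.0, 1.3, 1.7, 1.9, 2.1, 2.8, 5.8, 6.1, 7.5, 7.7, 8.0.
n = 11.
P30: r = 3.6; ranks 3–4 are 1.7, 1.9; interpolating gives 1.82.
P70: r = 8.4; ranks 8–9 are 6.1, 7.5; interpolating gives 6.66.
Difference: 6.66 − 1.82 = 4.84.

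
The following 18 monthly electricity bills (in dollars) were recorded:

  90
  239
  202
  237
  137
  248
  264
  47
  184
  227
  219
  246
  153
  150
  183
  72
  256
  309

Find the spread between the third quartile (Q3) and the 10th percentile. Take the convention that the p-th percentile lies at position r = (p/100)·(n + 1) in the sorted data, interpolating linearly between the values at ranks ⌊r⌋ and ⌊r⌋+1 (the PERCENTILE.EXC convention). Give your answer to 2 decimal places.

177.00

Sorted: 47, 72, 90, 137, 150, 153, 183, 184, 202, 219, 227, 237, 239, 246, 248, 256, 264, 309.
n = 18.
P10: r = 1.9; ranks 1–2 are 47, 72; interpolating gives 69.5.
P75: r = 14.25; ranks 14–15 are 246, 248; interpolating gives 246.5.
Difference: 246.5 − 69.5 = 177.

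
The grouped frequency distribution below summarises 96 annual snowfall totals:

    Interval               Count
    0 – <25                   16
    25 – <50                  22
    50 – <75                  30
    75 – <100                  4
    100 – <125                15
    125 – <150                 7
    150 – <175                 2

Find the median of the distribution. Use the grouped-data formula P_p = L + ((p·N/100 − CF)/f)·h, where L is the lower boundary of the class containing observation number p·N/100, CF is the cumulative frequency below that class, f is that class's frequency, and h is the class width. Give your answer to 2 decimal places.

N = 96; target position k = 50/100 · 96 = 48.
Cumulative frequencies: 16, 38, 68, 72, 87, 94, 96.
Observation 48 falls in the class 50 – <75.
L = 50, CF = 38, f = 30, h = 25.
P50 = 50 + ((48 − 38)/30)·25 = 50 + 8.33333 = 58.3333.

58.33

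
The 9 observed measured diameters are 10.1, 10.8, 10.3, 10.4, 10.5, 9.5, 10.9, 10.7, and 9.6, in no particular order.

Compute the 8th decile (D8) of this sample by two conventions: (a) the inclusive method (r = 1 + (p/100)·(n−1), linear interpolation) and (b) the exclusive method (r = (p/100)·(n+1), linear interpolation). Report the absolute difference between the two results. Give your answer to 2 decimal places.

Sorted: 9.5, 9.6, 10.1, 10.3, 10.4, 10.5, 10.7, 10.8, 10.9.
n = 9.
(a) r = 7.4; between ranks 7 (10.7) and 8 (10.8): 10.74.
(b) r = 8 → value at rank 8 = 10.8.
|10.74 − 10.8| = 0.06.

0.06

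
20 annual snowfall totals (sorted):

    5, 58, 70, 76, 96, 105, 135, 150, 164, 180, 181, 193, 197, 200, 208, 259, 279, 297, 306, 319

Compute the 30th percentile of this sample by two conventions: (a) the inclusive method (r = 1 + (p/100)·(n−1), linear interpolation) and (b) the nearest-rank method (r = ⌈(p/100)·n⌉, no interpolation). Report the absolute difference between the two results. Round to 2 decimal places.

n = 20.
(a) r = 6.7; between ranks 6 (105) and 7 (135): 126.
(b) the nearest-rank method: rank 6 → 105.
|126 − 105| = 21.

21.00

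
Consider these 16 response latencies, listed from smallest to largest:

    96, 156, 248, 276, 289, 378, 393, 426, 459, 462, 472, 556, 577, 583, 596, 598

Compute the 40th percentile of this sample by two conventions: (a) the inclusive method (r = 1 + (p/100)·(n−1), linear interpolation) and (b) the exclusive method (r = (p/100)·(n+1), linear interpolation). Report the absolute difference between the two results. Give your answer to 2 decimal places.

n = 16.
(a) r = 7 → value at rank 7 = 393.
(b) r = 6.8; between ranks 6 (378) and 7 (393): 390.
|393 − 390| = 3.

3.00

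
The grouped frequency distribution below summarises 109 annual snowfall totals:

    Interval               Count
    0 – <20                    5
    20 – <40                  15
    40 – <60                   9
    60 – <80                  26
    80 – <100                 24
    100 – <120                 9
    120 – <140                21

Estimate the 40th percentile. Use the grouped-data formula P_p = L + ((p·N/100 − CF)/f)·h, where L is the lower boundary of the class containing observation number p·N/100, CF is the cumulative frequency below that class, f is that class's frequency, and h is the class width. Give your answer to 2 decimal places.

N = 109; target position k = 40/100 · 109 = 43.6.
Cumulative frequencies: 5, 20, 29, 55, 79, 88, 109.
Observation 43.6 falls in the class 60 – <80.
L = 60, CF = 29, f = 26, h = 20.
P40 = 60 + ((43.6 − 29)/26)·20 = 60 + 11.2308 = 71.2308.

71.23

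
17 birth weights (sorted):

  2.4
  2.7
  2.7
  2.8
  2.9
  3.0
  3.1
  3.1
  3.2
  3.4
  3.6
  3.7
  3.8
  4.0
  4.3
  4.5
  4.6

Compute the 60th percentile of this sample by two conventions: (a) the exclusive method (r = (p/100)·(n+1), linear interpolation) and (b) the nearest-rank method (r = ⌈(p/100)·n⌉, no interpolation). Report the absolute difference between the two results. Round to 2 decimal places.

n = 17.
(a) r = 10.8; between ranks 10 (3.4) and 11 (3.6): 3.56.
(b) the nearest-rank method: rank 11 → 3.6.
|3.56 − 3.6| = 0.04.

0.04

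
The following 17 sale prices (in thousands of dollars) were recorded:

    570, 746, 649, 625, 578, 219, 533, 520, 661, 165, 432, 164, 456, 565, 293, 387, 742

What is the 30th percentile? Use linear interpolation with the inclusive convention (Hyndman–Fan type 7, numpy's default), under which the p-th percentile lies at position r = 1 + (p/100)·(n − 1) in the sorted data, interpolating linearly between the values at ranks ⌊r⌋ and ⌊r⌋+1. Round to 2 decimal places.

Sorted: 164, 165, 219, 293, 387, 432, 456, 520, 533, 565, 570, 578, 625, 649, 661, 742, 746.
n = 17.
r = 1 + (30/100)·(17 − 1) = 1 + 4.8 = 5.8.
Rank 5 is 387 and rank 6 is 432.
Interpolate: 387 + 0.8·(432 − 387) = 387 + 0.8·45 = 423.

423.00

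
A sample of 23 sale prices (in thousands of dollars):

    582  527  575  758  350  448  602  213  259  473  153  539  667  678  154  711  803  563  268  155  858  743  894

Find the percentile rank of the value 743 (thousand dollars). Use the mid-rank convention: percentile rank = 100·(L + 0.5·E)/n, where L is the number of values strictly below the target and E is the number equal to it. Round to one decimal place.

Sorted: 153, 154, 155, 213, 259, 268, 350, 448, 473, 527, 539, 563, 575, 582, 602, 667, 678, 711, 743, 758, 803, 858, 894.
Count below 743: L = 18; count equal: E = 1; n = 23.
Percentile rank = 100·(18 + 0.5·1)/23 = 100·18.5/23 = 80.43.

80.4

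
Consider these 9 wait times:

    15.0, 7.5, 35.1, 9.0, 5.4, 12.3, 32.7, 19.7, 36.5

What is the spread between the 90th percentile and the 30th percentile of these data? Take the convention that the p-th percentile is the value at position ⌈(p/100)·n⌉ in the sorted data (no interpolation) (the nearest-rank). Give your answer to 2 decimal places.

27.50

Sorted: 5.4, 7.5, 9.0, 12.3, 15.0, 19.7, 32.7, 35.1, 36.5.
n = 9.
P30: rank ⌈30/100·9⌉ = 3 → 9.
P90: rank ⌈90/100·9⌉ = 9 → 36.5.
Difference: 36.5 − 9 = 27.5.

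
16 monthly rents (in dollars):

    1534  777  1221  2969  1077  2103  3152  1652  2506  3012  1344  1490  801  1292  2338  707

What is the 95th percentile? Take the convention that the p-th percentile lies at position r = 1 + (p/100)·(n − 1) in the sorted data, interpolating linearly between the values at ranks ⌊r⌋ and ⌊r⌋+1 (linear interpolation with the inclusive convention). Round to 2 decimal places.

Sorted: 707, 777, 801, 1077, 1221, 1292, 1344, 1490, 1534, 1652, 2103, 2338, 2506, 2969, 3012, 3152.
n = 16.
r = 1 + (95/100)·(16 − 1) = 1 + 14.25 = 15.25.
Rank 15 is 3012 and rank 16 is 3152.
Interpolate: 3012 + 0.25·(3152 − 3012) = 3012 + 0.25·140 = 3047.

3047.00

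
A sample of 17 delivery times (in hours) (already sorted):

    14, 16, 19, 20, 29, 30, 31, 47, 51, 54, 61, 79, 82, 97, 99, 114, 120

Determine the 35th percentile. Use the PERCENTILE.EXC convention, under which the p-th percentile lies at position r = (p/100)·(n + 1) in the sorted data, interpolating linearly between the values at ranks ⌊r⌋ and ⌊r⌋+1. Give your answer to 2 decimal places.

30.30

n = 17.
r = (35/100)·(17 + 1) = 6.3.
Rank 6 is 30 and rank 7 is 31.
Interpolate: 30 + 0.3·(31 − 30) = 30 + 0.3·1 = 30.3.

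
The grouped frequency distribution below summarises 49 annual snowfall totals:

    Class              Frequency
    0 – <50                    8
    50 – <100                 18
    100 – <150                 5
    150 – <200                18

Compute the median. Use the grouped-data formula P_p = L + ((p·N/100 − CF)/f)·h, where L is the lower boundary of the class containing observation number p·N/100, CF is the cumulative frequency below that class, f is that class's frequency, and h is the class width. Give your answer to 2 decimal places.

N = 49; target position k = 50/100 · 49 = 24.5.
Cumulative frequencies: 8, 26, 31, 49.
Observation 24.5 falls in the class 50 – <100.
L = 50, CF = 8, f = 18, h = 50.
P50 = 50 + ((24.5 − 8)/18)·50 = 50 + 45.8333 = 95.8333.

95.83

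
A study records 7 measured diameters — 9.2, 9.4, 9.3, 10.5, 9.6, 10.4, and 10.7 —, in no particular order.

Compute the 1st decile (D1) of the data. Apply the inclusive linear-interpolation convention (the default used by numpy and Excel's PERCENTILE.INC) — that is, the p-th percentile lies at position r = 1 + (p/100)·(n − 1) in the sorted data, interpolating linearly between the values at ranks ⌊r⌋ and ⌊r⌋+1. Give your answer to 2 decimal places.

9.26

Sorted: 9.2, 9.3, 9.4, 9.6, 10.4, 10.5, 10.7.
n = 7.
r = 1 + (10/100)·(7 − 1) = 1 + 0.6 = 1.6.
Rank 1 is 9.2 and rank 2 is 9.3.
Interpolate: 9.2 + 0.6·(9.3 − 9.2) = 9.2 + 0.6·0.1 = 9.26.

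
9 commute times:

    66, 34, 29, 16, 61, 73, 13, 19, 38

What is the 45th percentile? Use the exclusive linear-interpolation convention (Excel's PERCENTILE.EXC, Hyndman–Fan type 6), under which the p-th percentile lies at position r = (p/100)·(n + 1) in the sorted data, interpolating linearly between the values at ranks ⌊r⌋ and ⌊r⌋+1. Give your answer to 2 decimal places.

Sorted: 13, 16, 19, 29, 34, 38, 61, 66, 73.
n = 9.
r = (45/100)·(9 + 1) = 4.5.
Rank 4 is 29 and rank 5 is 34.
Interpolate: 29 + 0.5·(34 − 29) = 29 + 0.5·5 = 31.5.

31.50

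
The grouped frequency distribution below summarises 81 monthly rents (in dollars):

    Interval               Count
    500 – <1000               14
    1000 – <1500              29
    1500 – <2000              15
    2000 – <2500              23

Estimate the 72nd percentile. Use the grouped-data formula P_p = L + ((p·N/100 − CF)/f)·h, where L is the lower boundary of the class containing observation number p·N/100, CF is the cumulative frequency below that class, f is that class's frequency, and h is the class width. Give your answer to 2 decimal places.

N = 81; target position k = 72/100 · 81 = 58.32.
Cumulative frequencies: 14, 43, 58, 81.
Observation 58.32 falls in the class 2000 – <2500.
L = 2000, CF = 58, f = 23, h = 500.
P72 = 2000 + ((58.32 − 58)/23)·500 = 2000 + 6.95652 = 2006.96.

2006.96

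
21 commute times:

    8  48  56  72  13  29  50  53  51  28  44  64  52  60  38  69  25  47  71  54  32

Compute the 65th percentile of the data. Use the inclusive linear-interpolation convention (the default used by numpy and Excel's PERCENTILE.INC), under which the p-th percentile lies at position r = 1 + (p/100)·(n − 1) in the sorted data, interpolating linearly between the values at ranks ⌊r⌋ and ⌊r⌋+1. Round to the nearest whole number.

53

Sorted: 8, 13, 25, 28, 29, 32, 38, 44, 47, 48, 50, 51, 52, 53, 54, 56, 60, 64, 69, 71, 72.
n = 21.
r = 1 + (65/100)·(21 − 1) = 1 + 13 = 14.
r is an integer, so P65 is the value at rank 14: 53.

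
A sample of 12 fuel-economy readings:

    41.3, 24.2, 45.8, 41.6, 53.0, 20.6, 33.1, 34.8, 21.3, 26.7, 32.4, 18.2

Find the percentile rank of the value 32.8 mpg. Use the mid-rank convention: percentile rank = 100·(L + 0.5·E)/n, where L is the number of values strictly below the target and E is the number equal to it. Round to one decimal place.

50.0

Sorted: 18.2, 20.6, 21.3, 24.2, 26.7, 32.4, 33.1, 34.8, 41.3, 41.6, 45.8, 53.0.
Count below 32.8: L = 6; count equal: E = 0; n = 12.
Percentile rank = 100·(6 + 0.5·0)/12 = 100·6/12 = 50.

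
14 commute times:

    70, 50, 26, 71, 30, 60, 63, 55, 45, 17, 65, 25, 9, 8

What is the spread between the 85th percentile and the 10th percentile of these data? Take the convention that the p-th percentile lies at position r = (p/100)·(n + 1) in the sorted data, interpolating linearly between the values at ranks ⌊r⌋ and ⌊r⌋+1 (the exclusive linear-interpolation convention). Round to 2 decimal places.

60.25

Sorted: 8, 9, 17, 25, 26, 30, 45, 50, 55, 60, 63, 65, 70, 71.
n = 14.
P10: r = 1.5; ranks 1–2 are 8, 9; interpolating gives 8.5.
P85: r = 12.75; ranks 12–13 are 65, 70; interpolating gives 68.75.
Difference: 68.75 − 8.5 = 60.25.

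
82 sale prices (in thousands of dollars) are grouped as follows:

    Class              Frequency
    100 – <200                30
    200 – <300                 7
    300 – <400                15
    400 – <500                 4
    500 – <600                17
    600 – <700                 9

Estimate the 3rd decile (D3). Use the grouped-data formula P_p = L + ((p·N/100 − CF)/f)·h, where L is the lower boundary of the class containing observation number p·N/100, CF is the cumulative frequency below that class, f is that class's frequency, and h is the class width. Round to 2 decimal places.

N = 82; target position k = 30/100 · 82 = 24.6.
Cumulative frequencies: 30, 37, 52, 56, 73, 82.
Observation 24.6 falls in the class 100 – <200.
L = 100, CF = 0, f = 30, h = 100.
P30 = 100 + ((24.6 − 0)/30)·100 = 100 + 82 = 182.

182.00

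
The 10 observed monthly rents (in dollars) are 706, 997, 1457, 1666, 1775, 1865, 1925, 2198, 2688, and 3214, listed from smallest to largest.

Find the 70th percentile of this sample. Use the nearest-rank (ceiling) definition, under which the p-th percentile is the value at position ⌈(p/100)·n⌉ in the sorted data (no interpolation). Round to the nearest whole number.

n = 10.
Position = ⌈70/100 · 10⌉ = ⌈7⌉ = 7.
The value at rank 7 is 1925.

1925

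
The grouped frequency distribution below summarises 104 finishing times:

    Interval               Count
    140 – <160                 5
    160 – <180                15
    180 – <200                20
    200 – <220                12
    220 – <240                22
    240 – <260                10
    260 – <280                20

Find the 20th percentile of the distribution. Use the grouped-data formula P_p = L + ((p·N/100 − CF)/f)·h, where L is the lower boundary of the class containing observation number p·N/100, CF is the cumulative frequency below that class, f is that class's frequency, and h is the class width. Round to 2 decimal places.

N = 104; target position k = 20/100 · 104 = 20.8.
Cumulative frequencies: 5, 20, 40, 52, 74, 84, 104.
Observation 20.8 falls in the class 180 – <200.
L = 180, CF = 20, f = 20, h = 20.
P20 = 180 + ((20.8 − 20)/20)·20 = 180 + 0.8 = 180.8.

180.80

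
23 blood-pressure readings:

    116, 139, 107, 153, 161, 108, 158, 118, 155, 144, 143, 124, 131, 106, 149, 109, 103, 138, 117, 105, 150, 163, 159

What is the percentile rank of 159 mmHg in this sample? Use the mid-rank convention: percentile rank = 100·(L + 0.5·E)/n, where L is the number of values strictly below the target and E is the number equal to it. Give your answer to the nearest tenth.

89.1

Sorted: 103, 105, 106, 107, 108, 109, 116, 117, 118, 124, 131, 138, 139, 143, 144, 149, 150, 153, 155, 158, 159, 161, 163.
Count below 159: L = 20; count equal: E = 1; n = 23.
Percentile rank = 100·(20 + 0.5·1)/23 = 100·20.5/23 = 89.13.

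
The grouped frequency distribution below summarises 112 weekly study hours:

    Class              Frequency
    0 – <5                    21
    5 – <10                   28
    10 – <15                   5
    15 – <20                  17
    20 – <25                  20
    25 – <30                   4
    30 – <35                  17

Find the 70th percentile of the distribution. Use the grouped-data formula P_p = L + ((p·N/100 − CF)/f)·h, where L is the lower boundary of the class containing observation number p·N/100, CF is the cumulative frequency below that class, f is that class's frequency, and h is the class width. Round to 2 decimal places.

21.85

N = 112; target position k = 70/100 · 112 = 78.4.
Cumulative frequencies: 21, 49, 54, 71, 91, 95, 112.
Observation 78.4 falls in the class 20 – <25.
L = 20, CF = 71, f = 20, h = 5.
P70 = 20 + ((78.4 − 71)/20)·5 = 20 + 1.85 = 21.85.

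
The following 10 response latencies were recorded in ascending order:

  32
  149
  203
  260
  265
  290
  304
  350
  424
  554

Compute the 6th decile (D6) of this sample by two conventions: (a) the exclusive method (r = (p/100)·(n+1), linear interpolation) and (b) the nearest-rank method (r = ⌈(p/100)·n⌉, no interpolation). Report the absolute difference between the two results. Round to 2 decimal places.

8.40

n = 10.
(a) r = 6.6; between ranks 6 (290) and 7 (304): 298.4.
(b) the nearest-rank method: rank 6 → 290.
|298.4 − 290| = 8.4.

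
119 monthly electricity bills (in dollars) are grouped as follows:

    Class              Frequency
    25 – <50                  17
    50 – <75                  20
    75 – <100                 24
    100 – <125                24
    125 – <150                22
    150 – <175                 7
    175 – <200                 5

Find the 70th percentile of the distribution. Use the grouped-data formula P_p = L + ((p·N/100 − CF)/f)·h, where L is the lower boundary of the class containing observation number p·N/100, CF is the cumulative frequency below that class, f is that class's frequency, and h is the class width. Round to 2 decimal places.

123.23

N = 119; target position k = 70/100 · 119 = 83.3.
Cumulative frequencies: 17, 37, 61, 85, 107, 114, 119.
Observation 83.3 falls in the class 100 – <125.
L = 100, CF = 61, f = 24, h = 25.
P70 = 100 + ((83.3 − 61)/24)·25 = 100 + 23.2292 = 123.229.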